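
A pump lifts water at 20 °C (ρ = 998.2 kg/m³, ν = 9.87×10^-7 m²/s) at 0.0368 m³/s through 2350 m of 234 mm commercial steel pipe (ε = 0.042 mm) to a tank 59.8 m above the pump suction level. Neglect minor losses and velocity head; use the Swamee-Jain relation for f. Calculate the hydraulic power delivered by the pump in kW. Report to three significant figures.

V = 4Q/(πD²) = 0.8557 m/s; Re = 2.03×10^5; ε/D = 1.79×10^-4; f = 0.01695
h_f = f(L/D)V²/2g = 6.354 m
Total head H = z + h_f = 59.8 + 6.354 = 66.15 m
P_hyd = ρgQH = 998.2·9.81·0.0368·66.15 = 23.84 kW

P_hyd ≈ 23.8 kW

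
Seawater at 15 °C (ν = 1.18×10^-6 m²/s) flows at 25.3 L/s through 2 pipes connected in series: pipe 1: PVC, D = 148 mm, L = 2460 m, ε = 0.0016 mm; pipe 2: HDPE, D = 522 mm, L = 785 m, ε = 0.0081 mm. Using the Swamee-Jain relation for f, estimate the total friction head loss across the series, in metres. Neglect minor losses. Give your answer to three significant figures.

Pipe 1: V = 1.471 m/s, Re = 1.84×10^5, ε/D = 1.08×10^-5, f = 0.01587, h_1 = f(L/D)V²/2g = 29.09 m
Pipe 2: V = 0.1182 m/s, Re = 5.23×10^4, ε/D = 1.55×10^-5, f = 0.02062, h_2 = f(L/D)V²/2g = 0.02209 m
Series → Q common, losses add: H = Σh = 29.11 m

H ≈ 29.1 m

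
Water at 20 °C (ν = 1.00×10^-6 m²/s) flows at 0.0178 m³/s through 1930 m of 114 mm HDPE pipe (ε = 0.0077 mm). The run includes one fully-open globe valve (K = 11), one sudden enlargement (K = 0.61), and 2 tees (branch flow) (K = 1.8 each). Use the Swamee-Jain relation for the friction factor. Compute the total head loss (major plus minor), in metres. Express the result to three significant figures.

H_L ≈ 44.7 m

V = 4Q/(πD²) = 1.744 m/s; V²/2g = 0.1550 m
Re = 1.99×10^5, ε/D = 6.75×10^-5 → f = 0.01614 (Swamee-Jain)
Major: h_f = f(L/D)·V²/2g = 0.01614·16930·0.1550 = 42.36 m
Minor: ΣK = 15.2; h_m = ΣK·V²/2g = 2.358 m
Total H_L = 42.36 + 2.358 = 44.72 m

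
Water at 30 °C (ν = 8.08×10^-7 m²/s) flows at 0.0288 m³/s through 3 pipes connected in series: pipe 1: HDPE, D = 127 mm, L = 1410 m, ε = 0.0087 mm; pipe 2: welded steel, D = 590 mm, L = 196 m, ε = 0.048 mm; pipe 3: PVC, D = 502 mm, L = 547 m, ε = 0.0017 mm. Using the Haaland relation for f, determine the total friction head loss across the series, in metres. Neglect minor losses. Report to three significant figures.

H ≈ 42.6 m

Pipe 1: V = 2.274 m/s, Re = 3.57×10^5, ε/D = 6.85×10^-5, f = 0.01456, h_1 = f(L/D)V²/2g = 42.59 m
Pipe 2: V = 0.1053 m/s, Re = 7.69×10^4, ε/D = 8.14×10^-5, f = 0.01914, h_2 = f(L/D)V²/2g = 0.003596 m
Pipe 3: V = 0.1455 m/s, Re = 9.04×10^4, ε/D = 3.39×10^-6, f = 0.01822, h_3 = f(L/D)V²/2g = 0.02142 m
Series → Q common, losses add: H = Σh = 42.61 m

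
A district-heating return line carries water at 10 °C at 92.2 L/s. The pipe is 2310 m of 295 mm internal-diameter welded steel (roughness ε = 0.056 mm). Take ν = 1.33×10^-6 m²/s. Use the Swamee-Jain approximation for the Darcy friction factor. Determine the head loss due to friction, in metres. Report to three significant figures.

h_f ≈ 11.8 m

V = 4Q/(πD²) = 4·0.0922/(π·0.295²) = 1.349 m/s
Re = VD/ν = 1.349·0.295/1.33×10^-6 = 2.99×10^5 → turbulent
ε/D = 0.056/295 = 1.90×10^-4
Swamee-Jain: f = 0.01623
h_f = f(L/D)V²/(2g) = 0.01623·(2310/0.295)·1.349²/(2·9.81) = 11.79 m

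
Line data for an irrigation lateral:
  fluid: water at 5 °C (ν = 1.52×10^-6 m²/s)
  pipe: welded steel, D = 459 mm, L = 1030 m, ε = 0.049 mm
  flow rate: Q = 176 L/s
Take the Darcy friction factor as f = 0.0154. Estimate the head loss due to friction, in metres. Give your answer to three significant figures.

h_f ≈ 1.99 m

V = 4Q/(πD²) = 4·0.176/(π·0.459²) = 1.064 m/s
h_f = f(L/D)V²/(2g) = 0.01540·(1030/0.459)·1.064²/(2·9.81) = 1.993 m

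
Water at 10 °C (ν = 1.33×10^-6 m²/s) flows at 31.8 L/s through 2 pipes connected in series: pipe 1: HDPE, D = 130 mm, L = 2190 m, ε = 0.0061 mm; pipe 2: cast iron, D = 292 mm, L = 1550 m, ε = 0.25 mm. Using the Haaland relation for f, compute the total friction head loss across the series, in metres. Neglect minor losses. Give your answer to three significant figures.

Pipe 1: V = 2.396 m/s, Re = 2.34×10^5, ε/D = 4.69×10^-5, f = 0.01538, h_1 = f(L/D)V²/2g = 75.80 m
Pipe 2: V = 0.4749 m/s, Re = 1.04×10^5, ε/D = 8.56×10^-4, f = 0.02137, h_2 = f(L/D)V²/2g = 1.304 m
Series → Q common, losses add: H = Σh = 77.10 m

H ≈ 77.1 m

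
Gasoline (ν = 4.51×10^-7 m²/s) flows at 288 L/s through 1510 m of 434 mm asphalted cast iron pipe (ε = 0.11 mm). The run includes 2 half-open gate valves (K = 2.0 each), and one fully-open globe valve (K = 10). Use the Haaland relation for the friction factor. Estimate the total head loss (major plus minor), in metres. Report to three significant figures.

H_L ≈ 12.7 m

V = 4Q/(πD²) = 1.947 m/s; V²/2g = 0.1932 m
Re = 1.87×10^6, ε/D = 2.53×10^-4 → f = 0.01484 (Haaland)
Major: h_f = f(L/D)·V²/2g = 0.01484·3479·0.1932 = 9.976 m
Minor: ΣK = 14.0; h_m = ΣK·V²/2g = 2.704 m
Total H_L = 9.976 + 2.704 = 12.68 m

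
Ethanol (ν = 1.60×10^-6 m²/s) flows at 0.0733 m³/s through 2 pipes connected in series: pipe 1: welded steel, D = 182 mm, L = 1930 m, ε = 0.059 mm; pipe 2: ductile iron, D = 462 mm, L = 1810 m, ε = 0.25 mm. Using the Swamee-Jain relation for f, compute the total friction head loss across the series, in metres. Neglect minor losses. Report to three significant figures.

H ≈ 74.3 m

Pipe 1: V = 2.818 m/s, Re = 3.20×10^5, ε/D = 3.24×10^-4, f = 0.01713, h_1 = f(L/D)V²/2g = 73.50 m
Pipe 2: V = 0.4373 m/s, Re = 1.26×10^5, ε/D = 5.41×10^-4, f = 0.02003, h_2 = f(L/D)V²/2g = 0.7648 m
Series → Q common, losses add: H = Σh = 74.26 m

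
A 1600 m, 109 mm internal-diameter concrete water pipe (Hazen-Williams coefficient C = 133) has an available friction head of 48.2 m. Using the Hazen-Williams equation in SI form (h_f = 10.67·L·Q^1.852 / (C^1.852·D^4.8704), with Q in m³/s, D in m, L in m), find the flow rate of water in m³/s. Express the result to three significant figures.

Rearranging: Q = [h_f·C^1.852·D^4.8704 / (10.67·L)]^(1/1.852)
Q = [48.2·133^1.852·0.109^4.8704 / (10.67·1600)]^0.540 = 0.01644 m³/s

Q ≈ 0.0164 m³/s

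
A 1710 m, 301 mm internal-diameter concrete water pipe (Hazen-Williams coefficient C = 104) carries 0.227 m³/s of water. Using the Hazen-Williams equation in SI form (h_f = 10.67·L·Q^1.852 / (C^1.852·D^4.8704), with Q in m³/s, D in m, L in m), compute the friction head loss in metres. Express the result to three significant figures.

h_f ≈ 74.6 m

h_f = 10.67·1710·0.227^1.852 / (104^1.852·0.301^4.8704) = 74.57 m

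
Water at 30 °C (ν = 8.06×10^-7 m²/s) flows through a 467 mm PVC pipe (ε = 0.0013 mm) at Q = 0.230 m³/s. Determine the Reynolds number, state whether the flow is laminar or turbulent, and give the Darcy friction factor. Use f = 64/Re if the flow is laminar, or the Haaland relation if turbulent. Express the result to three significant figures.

Re ≈ 7.78×10^5; turbulent; f ≈ 0.0121

V = 4Q/(πD²) = 1.343 m/s
Re = VD/ν = 1.343·0.467/8.06×10^-7 = 7.78×10^5
Re > 4000 → turbulent; ε/D = 2.78×10^-6
Haaland: f = 0.01213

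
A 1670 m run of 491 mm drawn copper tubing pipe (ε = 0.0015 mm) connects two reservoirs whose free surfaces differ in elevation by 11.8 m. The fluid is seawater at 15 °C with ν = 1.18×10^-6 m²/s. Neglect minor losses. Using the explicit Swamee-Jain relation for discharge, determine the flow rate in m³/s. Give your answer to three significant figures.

Swamee-Jain (Type II): Q = -0.965·√(gD⁵h_f/L)·ln[ε/(3.7D) + √(3.17ν²L/(gD³h_f))]
√(gD⁵h_f/L) = √(9.81·0.491⁵·11.8/1670) = 0.04448
ε/(3.7D) = 8.26×10^-7; √(3.17ν²L/(gD³h_f)) = 2.32×10^-5
Q = -0.965·0.04448·ln(2.402×10^-5) = 0.4565 m³/s
Check: V = 2.41 m/s, Re = 1.00×10^6, f = 0.01168, h_f = 11.8 m ≈ 11.8 m ✓

Q ≈ 0.457 m³/s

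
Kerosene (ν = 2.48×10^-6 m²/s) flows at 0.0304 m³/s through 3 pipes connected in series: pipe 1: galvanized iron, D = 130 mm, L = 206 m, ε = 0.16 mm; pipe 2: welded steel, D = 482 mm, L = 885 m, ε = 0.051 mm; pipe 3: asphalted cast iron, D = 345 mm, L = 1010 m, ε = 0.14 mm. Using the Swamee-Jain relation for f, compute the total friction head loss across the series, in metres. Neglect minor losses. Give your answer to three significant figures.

Pipe 1: V = 2.290 m/s, Re = 1.20×10^5, ε/D = 0.00123, f = 0.02278, h_1 = f(L/D)V²/2g = 9.651 m
Pipe 2: V = 0.1666 m/s, Re = 3.24×10^4, ε/D = 1.06×10^-4, f = 0.02329, h_2 = f(L/D)V²/2g = 0.06050 m
Pipe 3: V = 0.3252 m/s, Re = 4.52×10^4, ε/D = 4.06×10^-4, f = 0.02270, h_3 = f(L/D)V²/2g = 0.3582 m
Series → Q common, losses add: H = Σh = 10.07 m

H ≈ 10.1 m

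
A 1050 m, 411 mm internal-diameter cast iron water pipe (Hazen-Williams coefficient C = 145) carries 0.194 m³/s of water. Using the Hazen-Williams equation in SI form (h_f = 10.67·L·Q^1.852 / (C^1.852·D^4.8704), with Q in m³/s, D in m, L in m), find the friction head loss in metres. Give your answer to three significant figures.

h_f ≈ 4.06 m

h_f = 10.67·1050·0.194^1.852 / (145^1.852·0.411^4.8704) = 4.057 m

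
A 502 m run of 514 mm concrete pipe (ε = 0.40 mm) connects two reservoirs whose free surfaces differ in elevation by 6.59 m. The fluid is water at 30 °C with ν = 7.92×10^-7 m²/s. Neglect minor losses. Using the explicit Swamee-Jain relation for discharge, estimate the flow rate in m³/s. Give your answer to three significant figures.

Swamee-Jain (Type II): Q = -0.965·√(gD⁵h_f/L)·ln[ε/(3.7D) + √(3.17ν²L/(gD³h_f))]
√(gD⁵h_f/L) = √(9.81·0.514⁵·6.59/502) = 0.06797
ε/(3.7D) = 2.10×10^-4; √(3.17ν²L/(gD³h_f)) = 1.07×10^-5
Q = -0.965·0.06797·ln(2.210×10^-4) = 0.5521 m³/s
Check: V = 2.66 m/s, Re = 1.73×10^6, f = 0.01877, h_f = 6.62 m ≈ 6.59 m ✓

Q ≈ 0.552 m³/s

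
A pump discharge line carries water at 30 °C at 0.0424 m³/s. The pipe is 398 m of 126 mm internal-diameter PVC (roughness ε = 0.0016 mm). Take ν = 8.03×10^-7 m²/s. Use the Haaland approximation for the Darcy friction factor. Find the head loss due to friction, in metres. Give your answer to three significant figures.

h_f ≈ 24.3 m

V = 4Q/(πD²) = 4·0.0424/(π·0.126²) = 3.400 m/s
Re = VD/ν = 3.400·0.126/8.03×10^-7 = 5.34×10^5 → turbulent
ε/D = 0.0016/126 = 1.27×10^-5
Haaland: f = 0.01307
h_f = f(L/D)V²/(2g) = 0.01307·(398/0.126)·3.400²/(2·9.81) = 24.32 m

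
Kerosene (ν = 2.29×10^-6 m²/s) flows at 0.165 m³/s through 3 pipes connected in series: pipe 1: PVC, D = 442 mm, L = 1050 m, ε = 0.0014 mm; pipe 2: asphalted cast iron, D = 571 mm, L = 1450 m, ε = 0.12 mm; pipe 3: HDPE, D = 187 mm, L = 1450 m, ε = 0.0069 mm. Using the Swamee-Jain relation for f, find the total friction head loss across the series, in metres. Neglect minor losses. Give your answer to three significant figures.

Pipe 1: V = 1.075 m/s, Re = 2.08×10^5, ε/D = 3.17×10^-6, f = 0.01545, h_1 = f(L/D)V²/2g = 2.163 m
Pipe 2: V = 0.6444 m/s, Re = 1.61×10^5, ε/D = 2.10×10^-4, f = 0.01772, h_2 = f(L/D)V²/2g = 0.9521 m
Pipe 3: V = 6.008 m/s, Re = 4.91×10^5, ε/D = 3.69×10^-5, f = 0.01369, h_3 = f(L/D)V²/2g = 195.3 m
Series → Q common, losses add: H = Σh = 198.4 m

H ≈ 198 m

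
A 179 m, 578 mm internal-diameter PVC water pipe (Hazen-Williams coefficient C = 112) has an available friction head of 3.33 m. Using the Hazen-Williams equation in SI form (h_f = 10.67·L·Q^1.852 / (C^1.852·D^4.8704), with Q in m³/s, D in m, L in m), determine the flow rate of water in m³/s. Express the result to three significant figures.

Q ≈ 0.858 m³/s

Rearranging: Q = [h_f·C^1.852·D^4.8704 / (10.67·L)]^(1/1.852)
Q = [3.33·112^1.852·0.578^4.8704 / (10.67·179)]^0.540 = 0.8583 m³/s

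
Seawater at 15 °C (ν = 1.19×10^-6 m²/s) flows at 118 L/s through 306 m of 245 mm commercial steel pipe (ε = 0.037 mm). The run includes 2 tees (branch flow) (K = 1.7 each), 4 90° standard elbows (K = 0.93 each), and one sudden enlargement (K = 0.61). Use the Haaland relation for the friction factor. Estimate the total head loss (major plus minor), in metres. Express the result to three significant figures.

V = 4Q/(πD²) = 2.503 m/s; V²/2g = 0.3193 m
Re = 5.15×10^5, ε/D = 1.51×10^-4 → f = 0.01477 (Haaland)
Major: h_f = f(L/D)·V²/2g = 0.01477·1249·0.3193 = 5.890 m
Minor: ΣK = 7.73; h_m = ΣK·V²/2g = 2.468 m
Total H_L = 5.890 + 2.468 = 8.358 m

H_L ≈ 8.36 m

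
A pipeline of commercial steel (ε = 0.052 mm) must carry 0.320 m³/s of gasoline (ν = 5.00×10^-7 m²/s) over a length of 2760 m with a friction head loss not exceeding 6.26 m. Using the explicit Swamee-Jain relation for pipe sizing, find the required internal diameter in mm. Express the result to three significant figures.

Swamee-Jain (Type III): D = 0.66·[ε^1.25·(LQ²/(gh_f))^4.75 + ν·Q^9.4·(L/(gh_f))^5.2]^0.04
LQ²/(gh_f) = 4.602; L/(gh_f) = 44.94
Term 1 = ε^1.25·(…)^4.75 = 0.00622; Term 2 = ν·Q^9.4·(…)^5.2 = 0.00438
D = 0.66·(0.00622 + 0.00438)^0.04 = 0.5502 m = 550 mm
Check: V = 1.35 m/s, Re = 1.48×10^6, f = 0.01303, h_f = 6.03 m ≈ 6.26 m ✓

D ≈ 550 mm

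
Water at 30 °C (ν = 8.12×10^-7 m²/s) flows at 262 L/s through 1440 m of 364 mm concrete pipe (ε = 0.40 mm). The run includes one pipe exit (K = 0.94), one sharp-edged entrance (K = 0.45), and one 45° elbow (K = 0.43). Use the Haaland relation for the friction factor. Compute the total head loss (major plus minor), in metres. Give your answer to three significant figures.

H_L ≈ 26.6 m

V = 4Q/(πD²) = 2.518 m/s; V²/2g = 0.3231 m
Re = 1.13×10^6, ε/D = 0.00110 → f = 0.02036 (Haaland)
Major: h_f = f(L/D)·V²/2g = 0.02036·3956·0.3231 = 26.02 m
Minor: ΣK = 1.82; h_m = ΣK·V²/2g = 0.5880 m
Total H_L = 26.02 + 0.5880 = 26.61 m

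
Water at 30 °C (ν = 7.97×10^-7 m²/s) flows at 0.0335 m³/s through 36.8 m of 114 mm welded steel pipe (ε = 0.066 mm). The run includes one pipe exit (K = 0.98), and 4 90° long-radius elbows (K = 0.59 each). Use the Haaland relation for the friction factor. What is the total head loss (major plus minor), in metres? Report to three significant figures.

H_L ≈ 5.04 m

V = 4Q/(πD²) = 3.282 m/s; V²/2g = 0.5490 m
Re = 4.69×10^5, ε/D = 5.79×10^-4 → f = 0.01811 (Haaland)
Major: h_f = f(L/D)·V²/2g = 0.01811·322.8·0.5490 = 3.209 m
Minor: ΣK = 3.34; h_m = ΣK·V²/2g = 1.834 m
Total H_L = 3.209 + 1.834 = 5.043 m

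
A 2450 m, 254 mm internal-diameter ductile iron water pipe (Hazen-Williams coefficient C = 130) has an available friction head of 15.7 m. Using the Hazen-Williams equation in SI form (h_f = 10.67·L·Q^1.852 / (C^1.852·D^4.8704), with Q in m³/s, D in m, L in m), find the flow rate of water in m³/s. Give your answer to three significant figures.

Rearranging: Q = [h_f·C^1.852·D^4.8704 / (10.67·L)]^(1/1.852)
Q = [15.7·130^1.852·0.254^4.8704 / (10.67·2450)]^0.540 = 0.06447 m³/s

Q ≈ 0.0645 m³/s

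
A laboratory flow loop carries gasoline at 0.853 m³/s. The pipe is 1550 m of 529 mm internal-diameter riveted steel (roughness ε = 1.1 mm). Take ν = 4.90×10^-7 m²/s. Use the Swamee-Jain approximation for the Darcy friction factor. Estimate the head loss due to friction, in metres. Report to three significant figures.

V = 4Q/(πD²) = 4·0.853/(π·0.529²) = 3.881 m/s
Re = VD/ν = 3.881·0.529/4.90×10^-7 = 4.19×10^6 → turbulent
ε/D = 1.1/529 = 0.00208
Swamee-Jain: f = 0.02374
h_f = f(L/D)V²/(2g) = 0.02374·(1550/0.529)·3.881²/(2·9.81) = 53.39 m

h_f ≈ 53.4 m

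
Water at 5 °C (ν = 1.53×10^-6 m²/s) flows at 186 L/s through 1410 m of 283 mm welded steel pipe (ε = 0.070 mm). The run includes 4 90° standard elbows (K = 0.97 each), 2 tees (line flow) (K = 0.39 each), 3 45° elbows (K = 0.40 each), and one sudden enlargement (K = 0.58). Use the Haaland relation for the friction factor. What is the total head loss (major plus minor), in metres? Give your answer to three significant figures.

H_L ≈ 37.5 m

V = 4Q/(πD²) = 2.957 m/s; V²/2g = 0.4457 m
Re = 5.47×10^5, ε/D = 2.47×10^-4 → f = 0.01562 (Haaland)
Major: h_f = f(L/D)·V²/2g = 0.01562·4982·0.4457 = 34.67 m
Minor: ΣK = 6.44; h_m = ΣK·V²/2g = 2.870 m
Total H_L = 34.67 + 2.870 = 37.54 m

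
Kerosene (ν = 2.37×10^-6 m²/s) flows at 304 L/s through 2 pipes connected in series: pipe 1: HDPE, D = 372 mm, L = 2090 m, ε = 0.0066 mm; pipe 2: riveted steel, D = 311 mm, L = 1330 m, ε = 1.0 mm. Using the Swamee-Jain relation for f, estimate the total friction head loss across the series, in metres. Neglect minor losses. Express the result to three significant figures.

Pipe 1: V = 2.797 m/s, Re = 4.39×10^5, ε/D = 1.77×10^-5, f = 0.01366, h_1 = f(L/D)V²/2g = 30.60 m
Pipe 2: V = 4.002 m/s, Re = 5.25×10^5, ε/D = 0.00322, f = 0.02703, h_2 = f(L/D)V²/2g = 94.37 m
Series → Q common, losses add: H = Σh = 125.0 m

H ≈ 125 m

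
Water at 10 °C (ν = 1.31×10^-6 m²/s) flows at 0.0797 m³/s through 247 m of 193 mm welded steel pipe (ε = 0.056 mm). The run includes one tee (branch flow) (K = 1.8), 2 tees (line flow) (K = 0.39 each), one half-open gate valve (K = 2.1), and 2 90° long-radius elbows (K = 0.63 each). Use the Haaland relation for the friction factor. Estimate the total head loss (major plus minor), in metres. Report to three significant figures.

V = 4Q/(πD²) = 2.724 m/s; V²/2g = 0.3783 m
Re = 4.01×10^5, ε/D = 2.90×10^-4 → f = 0.01633 (Haaland)
Major: h_f = f(L/D)·V²/2g = 0.01633·1280·0.3783 = 7.905 m
Minor: ΣK = 5.94; h_m = ΣK·V²/2g = 2.247 m
Total H_L = 7.905 + 2.247 = 10.15 m

H_L ≈ 10.2 m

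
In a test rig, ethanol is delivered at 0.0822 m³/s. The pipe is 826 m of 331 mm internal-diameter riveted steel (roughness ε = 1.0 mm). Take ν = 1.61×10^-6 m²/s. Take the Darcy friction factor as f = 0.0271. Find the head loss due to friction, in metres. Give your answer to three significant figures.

h_f ≈ 3.15 m

V = 4Q/(πD²) = 4·0.0822/(π·0.331²) = 0.9553 m/s
h_f = f(L/D)V²/(2g) = 0.02710·(826/0.331)·0.9553²/(2·9.81) = 3.145 m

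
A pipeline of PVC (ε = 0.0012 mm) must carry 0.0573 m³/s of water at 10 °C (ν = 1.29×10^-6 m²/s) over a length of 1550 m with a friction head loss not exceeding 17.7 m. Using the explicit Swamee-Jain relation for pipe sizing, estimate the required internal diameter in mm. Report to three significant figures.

D ≈ 207 mm

Swamee-Jain (Type III): D = 0.66·[ε^1.25·(LQ²/(gh_f))^4.75 + ν·Q^9.4·(L/(gh_f))^5.2]^0.04
LQ²/(gh_f) = 0.02931; L/(gh_f) = 8.927
Term 1 = ε^1.25·(…)^4.75 = 2.08×10^-15; Term 2 = ν·Q^9.4·(…)^5.2 = 2.40×10^-13
D = 0.66·(2.08×10^-15 + 2.40×10^-13)^0.04 = 0.2065 m = 207 mm
Check: V = 1.71 m/s, Re = 2.74×10^5, f = 0.01469, h_f = 16.4 m ≈ 17.7 m ✓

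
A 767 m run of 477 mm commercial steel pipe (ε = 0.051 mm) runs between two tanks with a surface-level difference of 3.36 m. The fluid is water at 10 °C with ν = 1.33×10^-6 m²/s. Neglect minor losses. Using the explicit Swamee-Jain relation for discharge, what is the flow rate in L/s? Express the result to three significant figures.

Swamee-Jain (Type II): Q = -0.965·√(gD⁵h_f/L)·ln[ε/(3.7D) + √(3.17ν²L/(gD³h_f))]
√(gD⁵h_f/L) = √(9.81·0.477⁵·3.36/767) = 0.03258
ε/(3.7D) = 2.89×10^-5; √(3.17ν²L/(gD³h_f)) = 3.47×10^-5
Q = -0.965·0.03258·ln(6.357×10^-5) = 0.3038 m³/s
Check: V = 1.70 m/s, Re = 6.10×10^5, f = 0.01424, h_f = 3.37 m ≈ 3.36 m ✓

Q ≈ 304 L/s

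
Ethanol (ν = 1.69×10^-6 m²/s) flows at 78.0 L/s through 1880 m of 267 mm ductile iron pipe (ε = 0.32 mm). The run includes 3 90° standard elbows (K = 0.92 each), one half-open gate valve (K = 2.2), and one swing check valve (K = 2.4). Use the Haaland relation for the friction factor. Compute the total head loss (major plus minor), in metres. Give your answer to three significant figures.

H_L ≈ 15.8 m

V = 4Q/(πD²) = 1.393 m/s; V²/2g = 0.09892 m
Re = 2.20×10^5, ε/D = 0.00120 → f = 0.02158 (Haaland)
Major: h_f = f(L/D)·V²/2g = 0.02158·7041·0.09892 = 15.03 m
Minor: ΣK = 7.36; h_m = ΣK·V²/2g = 0.7280 m
Total H_L = 15.03 + 0.7280 = 15.76 m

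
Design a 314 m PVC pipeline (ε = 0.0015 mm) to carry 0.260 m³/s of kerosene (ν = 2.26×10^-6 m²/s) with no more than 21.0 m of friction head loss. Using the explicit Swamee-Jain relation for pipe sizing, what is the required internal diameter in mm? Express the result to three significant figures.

D ≈ 258 mm

Swamee-Jain (Type III): D = 0.66·[ε^1.25·(LQ²/(gh_f))^4.75 + ν·Q^9.4·(L/(gh_f))^5.2]^0.04
LQ²/(gh_f) = 0.1030; L/(gh_f) = 1.524
Term 1 = ε^1.25·(…)^4.75 = 1.08×10^-12; Term 2 = ν·Q^9.4·(…)^5.2 = 6.41×10^-11
D = 0.66·(1.08×10^-12 + 6.41×10^-11)^0.04 = 0.2583 m = 258 mm
Check: V = 4.96 m/s, Re = 5.67×10^5, f = 0.01290, h_f = 19.7 m ≈ 21.0 m ✓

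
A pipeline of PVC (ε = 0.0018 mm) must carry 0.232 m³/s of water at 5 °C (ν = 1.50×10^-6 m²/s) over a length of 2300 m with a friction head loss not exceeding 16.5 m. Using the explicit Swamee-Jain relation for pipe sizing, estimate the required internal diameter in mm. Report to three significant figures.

Swamee-Jain (Type III): D = 0.66·[ε^1.25·(LQ²/(gh_f))^4.75 + ν·Q^9.4·(L/(gh_f))^5.2]^0.04
LQ²/(gh_f) = 0.7648; L/(gh_f) = 14.21
Term 1 = ε^1.25·(…)^4.75 = 1.84×10^-8; Term 2 = ν·Q^9.4·(…)^5.2 = 1.60×10^-6
D = 0.66·(1.84×10^-8 + 1.60×10^-6)^0.04 = 0.3872 m = 387 mm
Check: V = 1.97 m/s, Re = 5.09×10^5, f = 0.01313, h_f = 15.4 m ≈ 16.5 m ✓

D ≈ 387 mm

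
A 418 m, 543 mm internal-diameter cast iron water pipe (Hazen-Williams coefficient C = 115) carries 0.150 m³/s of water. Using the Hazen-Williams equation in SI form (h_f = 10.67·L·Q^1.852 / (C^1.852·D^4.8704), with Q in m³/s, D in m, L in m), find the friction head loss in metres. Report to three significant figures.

h_f ≈ 0.397 m

h_f = 10.67·418·0.150^1.852 / (115^1.852·0.543^4.8704) = 0.3969 m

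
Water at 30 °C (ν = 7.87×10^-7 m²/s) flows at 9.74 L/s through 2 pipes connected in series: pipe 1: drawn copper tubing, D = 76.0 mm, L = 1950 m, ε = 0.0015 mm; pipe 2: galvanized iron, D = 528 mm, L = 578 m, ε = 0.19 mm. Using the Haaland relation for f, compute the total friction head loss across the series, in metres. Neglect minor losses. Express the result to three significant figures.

H ≈ 93.5 m

Pipe 1: V = 2.147 m/s, Re = 2.07×10^5, ε/D = 1.97×10^-5, f = 0.01552, h_1 = f(L/D)V²/2g = 93.54 m
Pipe 2: V = 0.04448 m/s, Re = 2.98×10^4, ε/D = 3.60×10^-4, f = 0.02416, h_2 = f(L/D)V²/2g = 0.002667 m
Series → Q common, losses add: H = Σh = 93.55 m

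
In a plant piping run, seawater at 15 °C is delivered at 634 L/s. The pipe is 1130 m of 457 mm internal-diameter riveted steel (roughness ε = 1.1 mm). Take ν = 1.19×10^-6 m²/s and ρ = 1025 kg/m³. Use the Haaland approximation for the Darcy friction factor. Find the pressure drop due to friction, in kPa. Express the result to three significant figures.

Δp ≈ 469 kPa

V = 4Q/(πD²) = 4·0.634/(π·0.457²) = 3.865 m/s
Re = VD/ν = 3.865·0.457/1.19×10^-6 = 1.48×10^6 → turbulent
ε/D = 1.1/457 = 0.00241
Haaland: f = 0.02476
h_f = f(L/D)V²/(2g) = 0.02476·(1130/0.457)·3.865²/(2·9.81) = 46.62 m
Δp = ρg·h_f = 1025·9.81·46.62 = 468.8 kPa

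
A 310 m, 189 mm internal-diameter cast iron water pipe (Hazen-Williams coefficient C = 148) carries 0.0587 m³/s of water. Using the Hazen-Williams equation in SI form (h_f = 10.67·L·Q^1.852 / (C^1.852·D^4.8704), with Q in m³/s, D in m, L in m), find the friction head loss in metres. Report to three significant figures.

h_f = 10.67·310·0.0587^1.852 / (148^1.852·0.189^4.8704) = 5.542 m

h_f ≈ 5.54 m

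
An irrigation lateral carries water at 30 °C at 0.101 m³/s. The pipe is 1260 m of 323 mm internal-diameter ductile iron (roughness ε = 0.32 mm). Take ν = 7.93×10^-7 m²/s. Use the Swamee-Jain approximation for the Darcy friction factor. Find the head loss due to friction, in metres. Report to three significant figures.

h_f ≈ 6.14 m

V = 4Q/(πD²) = 4·0.101/(π·0.323²) = 1.233 m/s
Re = VD/ν = 1.233·0.323/7.93×10^-7 = 5.02×10^5 → turbulent
ε/D = 0.32/323 = 9.91×10^-4
Swamee-Jain: f = 0.02031
h_f = f(L/D)V²/(2g) = 0.02031·(1260/0.323)·1.233²/(2·9.81) = 6.136 m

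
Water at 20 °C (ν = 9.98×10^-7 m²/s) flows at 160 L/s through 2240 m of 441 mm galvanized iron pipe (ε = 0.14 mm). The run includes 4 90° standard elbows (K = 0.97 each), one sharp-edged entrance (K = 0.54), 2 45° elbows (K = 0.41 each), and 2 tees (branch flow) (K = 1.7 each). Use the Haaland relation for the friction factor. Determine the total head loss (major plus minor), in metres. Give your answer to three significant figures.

V = 4Q/(πD²) = 1.047 m/s; V²/2g = 0.05593 m
Re = 4.63×10^5, ε/D = 3.17×10^-4 → f = 0.01637 (Haaland)
Major: h_f = f(L/D)·V²/2g = 0.01637·5079·0.05593 = 4.651 m
Minor: ΣK = 8.64; h_m = ΣK·V²/2g = 0.4832 m
Total H_L = 4.651 + 0.4832 = 5.134 m

H_L ≈ 5.13 m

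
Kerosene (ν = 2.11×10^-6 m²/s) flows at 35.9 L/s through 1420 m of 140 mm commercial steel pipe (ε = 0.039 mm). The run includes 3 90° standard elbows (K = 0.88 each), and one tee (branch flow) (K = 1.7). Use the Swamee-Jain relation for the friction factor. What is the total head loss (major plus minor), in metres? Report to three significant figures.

H_L ≈ 52.4 m

V = 4Q/(πD²) = 2.332 m/s; V²/2g = 0.2772 m
Re = 1.55×10^5, ε/D = 2.79×10^-4 → f = 0.01822 (Swamee-Jain)
Major: h_f = f(L/D)·V²/2g = 0.01822·10143·0.2772 = 51.24 m
Minor: ΣK = 4.34; h_m = ΣK·V²/2g = 1.203 m
Total H_L = 51.24 + 1.203 = 52.44 m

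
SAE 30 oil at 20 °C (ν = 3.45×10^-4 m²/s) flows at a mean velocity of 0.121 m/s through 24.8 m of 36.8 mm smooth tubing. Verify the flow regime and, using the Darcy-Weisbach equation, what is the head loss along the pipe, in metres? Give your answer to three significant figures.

h_f ≈ 2.49 m

Re = VD/ν = 0.121·0.03680/3.45×10^-4 = 12.9 → laminar (Re < 2300)
f = 64/Re = 4.959
h_f = f(L/D)V²/(2g) = 4.959·(24.8/0.03680)·0.121²/(2·9.81) = 2.494 m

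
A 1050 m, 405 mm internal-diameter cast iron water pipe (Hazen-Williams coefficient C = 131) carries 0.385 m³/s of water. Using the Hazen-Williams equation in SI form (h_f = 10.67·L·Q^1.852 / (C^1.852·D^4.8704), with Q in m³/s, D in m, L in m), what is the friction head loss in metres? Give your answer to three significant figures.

h_f = 10.67·1050·0.385^1.852 / (131^1.852·0.405^4.8704) = 18.72 m

h_f ≈ 18.7 m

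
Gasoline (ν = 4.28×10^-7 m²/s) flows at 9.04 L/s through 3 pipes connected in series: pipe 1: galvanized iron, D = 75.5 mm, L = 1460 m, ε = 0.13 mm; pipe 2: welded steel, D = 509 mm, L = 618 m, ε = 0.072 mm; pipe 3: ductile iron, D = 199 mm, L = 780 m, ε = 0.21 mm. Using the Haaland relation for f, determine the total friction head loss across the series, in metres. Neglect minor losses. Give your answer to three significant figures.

Pipe 1: V = 2.019 m/s, Re = 3.56×10^5, ε/D = 0.00172, f = 0.02306, h_1 = f(L/D)V²/2g = 92.66 m
Pipe 2: V = 0.04443 m/s, Re = 5.28×10^4, ε/D = 1.41×10^-4, f = 0.02088, h_2 = f(L/D)V²/2g = 0.002551 m
Pipe 3: V = 0.2907 m/s, Re = 1.35×10^5, ε/D = 0.00106, f = 0.02164, h_3 = f(L/D)V²/2g = 0.3652 m
Series → Q common, losses add: H = Σh = 93.03 m

H ≈ 93.0 m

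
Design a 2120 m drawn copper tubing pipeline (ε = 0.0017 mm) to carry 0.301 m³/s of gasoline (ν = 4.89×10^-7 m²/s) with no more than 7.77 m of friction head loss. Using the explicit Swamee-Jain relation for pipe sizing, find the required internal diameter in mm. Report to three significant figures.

Swamee-Jain (Type III): D = 0.66·[ε^1.25·(LQ²/(gh_f))^4.75 + ν·Q^9.4·(L/(gh_f))^5.2]^0.04
LQ²/(gh_f) = 2.520; L/(gh_f) = 27.81
Term 1 = ε^1.25·(…)^4.75 = 4.95×10^-6; Term 2 = ν·Q^9.4·(…)^5.2 = 1.99×10^-4
D = 0.66·(4.95×10^-6 + 1.99×10^-4)^0.04 = 0.4698 m = 470 mm
Check: V = 1.74 m/s, Re = 1.67×10^6, f = 0.01079, h_f = 7.49 m ≈ 7.77 m ✓

D ≈ 470 mm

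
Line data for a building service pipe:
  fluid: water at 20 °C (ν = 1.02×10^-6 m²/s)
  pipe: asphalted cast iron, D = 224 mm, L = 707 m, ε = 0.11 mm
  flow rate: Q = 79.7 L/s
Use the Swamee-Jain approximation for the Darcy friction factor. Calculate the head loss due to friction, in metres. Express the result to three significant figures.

V = 4Q/(πD²) = 4·0.0797/(π·0.224²) = 2.022 m/s
Re = VD/ν = 2.022·0.224/1.02×10^-6 = 4.44×10^5 → turbulent
ε/D = 0.11/224 = 4.91×10^-4
Swamee-Jain: f = 0.01783
h_f = f(L/D)V²/(2g) = 0.01783·(707/0.224)·2.022²/(2·9.81) = 11.73 m

h_f ≈ 11.7 m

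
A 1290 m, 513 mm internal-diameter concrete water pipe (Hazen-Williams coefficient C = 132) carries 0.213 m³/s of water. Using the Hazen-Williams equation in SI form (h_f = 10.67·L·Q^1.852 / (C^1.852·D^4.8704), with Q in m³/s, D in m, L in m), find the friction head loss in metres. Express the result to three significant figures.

h_f ≈ 2.40 m

h_f = 10.67·1290·0.213^1.852 / (132^1.852·0.513^4.8704) = 2.396 m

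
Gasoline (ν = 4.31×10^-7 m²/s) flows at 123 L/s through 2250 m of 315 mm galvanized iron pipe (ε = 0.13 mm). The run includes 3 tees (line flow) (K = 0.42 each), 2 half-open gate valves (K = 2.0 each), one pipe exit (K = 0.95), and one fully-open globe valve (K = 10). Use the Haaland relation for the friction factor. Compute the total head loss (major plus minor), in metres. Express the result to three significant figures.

V = 4Q/(πD²) = 1.578 m/s; V²/2g = 0.1270 m
Re = 1.15×10^6, ε/D = 4.13×10^-4 → f = 0.01648 (Haaland)
Major: h_f = f(L/D)·V²/2g = 0.01648·7143·0.1270 = 14.94 m
Minor: ΣK = 16.2; h_m = ΣK·V²/2g = 2.058 m
Total H_L = 14.94 + 2.058 = 17.00 m

H_L ≈ 17.0 m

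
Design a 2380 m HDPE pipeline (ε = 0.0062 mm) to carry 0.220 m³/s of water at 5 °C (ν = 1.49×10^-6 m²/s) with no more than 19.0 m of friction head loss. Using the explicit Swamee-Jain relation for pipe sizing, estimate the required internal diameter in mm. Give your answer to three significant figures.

D ≈ 372 mm

Swamee-Jain (Type III): D = 0.66·[ε^1.25·(LQ²/(gh_f))^4.75 + ν·Q^9.4·(L/(gh_f))^5.2]^0.04
LQ²/(gh_f) = 0.6180; L/(gh_f) = 12.77
Term 1 = ε^1.25·(…)^4.75 = 3.15×10^-8; Term 2 = ν·Q^9.4·(…)^5.2 = 5.55×10^-7
D = 0.66·(3.15×10^-8 + 5.55×10^-7)^0.04 = 0.3718 m = 372 mm
Check: V = 2.03 m/s, Re = 5.06×10^5, f = 0.01333, h_f = 17.9 m ≈ 19.0 m ✓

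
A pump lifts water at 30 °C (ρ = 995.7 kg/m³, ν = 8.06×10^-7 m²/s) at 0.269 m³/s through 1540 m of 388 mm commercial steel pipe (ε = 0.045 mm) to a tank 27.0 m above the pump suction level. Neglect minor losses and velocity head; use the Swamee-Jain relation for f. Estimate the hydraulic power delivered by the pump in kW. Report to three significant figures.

P_hyd ≈ 108 kW

V = 4Q/(πD²) = 2.275 m/s; Re = 1.10×10^6; ε/D = 1.16×10^-4; f = 0.01364
h_f = f(L/D)V²/2g = 14.29 m
Total head H = z + h_f = 27.0 + 14.29 = 41.29 m
P_hyd = ρgQH = 995.7·9.81·0.269·41.29 = 108.5 kW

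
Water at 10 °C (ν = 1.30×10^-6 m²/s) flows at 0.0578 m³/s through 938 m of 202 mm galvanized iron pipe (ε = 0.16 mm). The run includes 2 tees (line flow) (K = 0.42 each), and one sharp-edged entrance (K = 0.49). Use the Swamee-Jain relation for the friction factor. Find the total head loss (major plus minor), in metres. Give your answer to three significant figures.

V = 4Q/(πD²) = 1.804 m/s; V²/2g = 0.1658 m
Re = 2.80×10^5, ε/D = 7.92×10^-4 → f = 0.01991 (Swamee-Jain)
Major: h_f = f(L/D)·V²/2g = 0.01991·4644·0.1658 = 15.33 m
Minor: ΣK = 1.33; h_m = ΣK·V²/2g = 0.2205 m
Total H_L = 15.33 + 0.2205 = 15.55 m

H_L ≈ 15.5 m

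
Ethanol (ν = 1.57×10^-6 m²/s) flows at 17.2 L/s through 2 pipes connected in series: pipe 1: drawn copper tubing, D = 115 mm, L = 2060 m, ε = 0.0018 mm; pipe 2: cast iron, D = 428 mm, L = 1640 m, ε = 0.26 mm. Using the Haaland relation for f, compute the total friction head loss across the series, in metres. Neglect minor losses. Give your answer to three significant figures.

H ≈ 43.1 m

Pipe 1: V = 1.656 m/s, Re = 1.21×10^5, ε/D = 1.57×10^-5, f = 0.01719, h_1 = f(L/D)V²/2g = 43.05 m
Pipe 2: V = 0.1196 m/s, Re = 3.26×10^4, ε/D = 6.07×10^-4, f = 0.02434, h_2 = f(L/D)V²/2g = 0.06793 m
Series → Q common, losses add: H = Σh = 43.11 m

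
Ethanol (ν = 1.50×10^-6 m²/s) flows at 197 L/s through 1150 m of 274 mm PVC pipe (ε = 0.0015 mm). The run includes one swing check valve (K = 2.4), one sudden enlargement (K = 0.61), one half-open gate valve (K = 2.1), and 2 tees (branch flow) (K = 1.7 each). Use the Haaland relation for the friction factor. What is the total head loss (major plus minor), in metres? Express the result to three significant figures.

V = 4Q/(πD²) = 3.341 m/s; V²/2g = 0.5689 m
Re = 6.10×10^5, ε/D = 5.47×10^-6 → f = 0.01268 (Haaland)
Major: h_f = f(L/D)·V²/2g = 0.01268·4197·0.5689 = 30.27 m
Minor: ΣK = 8.51; h_m = ΣK·V²/2g = 4.842 m
Total H_L = 30.27 + 4.842 = 35.12 m

H_L ≈ 35.1 m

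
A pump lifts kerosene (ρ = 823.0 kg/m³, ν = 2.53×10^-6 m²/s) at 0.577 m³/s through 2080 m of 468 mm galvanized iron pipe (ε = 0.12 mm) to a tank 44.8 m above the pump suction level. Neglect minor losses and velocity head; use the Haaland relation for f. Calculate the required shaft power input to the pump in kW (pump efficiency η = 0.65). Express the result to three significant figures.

P_shaft ≈ 605 kW

V = 4Q/(πD²) = 3.354 m/s; Re = 6.20×10^5; ε/D = 2.56×10^-4; f = 0.01557
h_f = f(L/D)V²/2g = 39.68 m
Total head H = z + h_f = 44.8 + 39.68 = 84.48 m
P_hyd = ρgQH = 823.0·9.81·0.577·84.48 = 393.6 kW
P_shaft = P_hyd/η = 393.6/0.65 = 605.5 kW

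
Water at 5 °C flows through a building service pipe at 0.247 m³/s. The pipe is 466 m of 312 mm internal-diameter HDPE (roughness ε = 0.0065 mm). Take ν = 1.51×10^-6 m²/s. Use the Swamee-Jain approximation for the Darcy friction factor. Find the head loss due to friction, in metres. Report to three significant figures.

h_f ≈ 10.2 m

V = 4Q/(πD²) = 4·0.247/(π·0.312²) = 3.231 m/s
Re = VD/ν = 3.231·0.312/1.51×10^-6 = 6.68×10^5 → turbulent
ε/D = 0.0065/312 = 2.08×10^-5
Swamee-Jain: f = 0.01283
h_f = f(L/D)V²/(2g) = 0.01283·(466/0.312)·3.231²/(2·9.81) = 10.19 m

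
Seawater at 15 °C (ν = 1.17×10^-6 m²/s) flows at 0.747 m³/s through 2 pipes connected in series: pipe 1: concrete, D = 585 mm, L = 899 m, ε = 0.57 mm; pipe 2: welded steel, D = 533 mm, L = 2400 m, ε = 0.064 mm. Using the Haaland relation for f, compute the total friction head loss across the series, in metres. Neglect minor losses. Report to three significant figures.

Pipe 1: V = 2.779 m/s, Re = 1.39×10^6, ε/D = 9.74×10^-4, f = 0.01975, h_1 = f(L/D)V²/2g = 11.95 m
Pipe 2: V = 3.348 m/s, Re = 1.53×10^6, ε/D = 1.20×10^-4, f = 0.01325, h_2 = f(L/D)V²/2g = 34.09 m
Series → Q common, losses add: H = Σh = 46.04 m

H ≈ 46.0 m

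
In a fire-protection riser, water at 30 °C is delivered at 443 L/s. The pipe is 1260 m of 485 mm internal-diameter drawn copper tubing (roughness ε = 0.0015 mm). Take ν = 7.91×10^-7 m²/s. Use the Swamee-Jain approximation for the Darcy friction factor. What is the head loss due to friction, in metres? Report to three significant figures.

V = 4Q/(πD²) = 4·0.443/(π·0.485²) = 2.398 m/s
Re = VD/ν = 2.398·0.485/7.91×10^-7 = 1.47×10^6 → turbulent
ε/D = 0.0015/485 = 3.09×10^-6
Swamee-Jain: f = 0.01099
h_f = f(L/D)V²/(2g) = 0.01099·(1260/0.485)·2.398²/(2·9.81) = 8.366 m

h_f ≈ 8.37 m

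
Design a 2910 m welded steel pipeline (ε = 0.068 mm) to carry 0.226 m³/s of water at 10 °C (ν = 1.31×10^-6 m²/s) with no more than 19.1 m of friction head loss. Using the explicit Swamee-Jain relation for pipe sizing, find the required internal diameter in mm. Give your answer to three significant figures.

Swamee-Jain (Type III): D = 0.66·[ε^1.25·(LQ²/(gh_f))^4.75 + ν·Q^9.4·(L/(gh_f))^5.2]^0.04
LQ²/(gh_f) = 0.7932; L/(gh_f) = 15.53
Term 1 = ε^1.25·(…)^4.75 = 2.06×10^-6; Term 2 = ν·Q^9.4·(…)^5.2 = 1.74×10^-6
D = 0.66·(2.06×10^-6 + 1.74×10^-6)^0.04 = 0.4006 m = 401 mm
Check: V = 1.79 m/s, Re = 5.48×10^5, f = 0.01509, h_f = 18.0 m ≈ 19.1 m ✓

D ≈ 401 mm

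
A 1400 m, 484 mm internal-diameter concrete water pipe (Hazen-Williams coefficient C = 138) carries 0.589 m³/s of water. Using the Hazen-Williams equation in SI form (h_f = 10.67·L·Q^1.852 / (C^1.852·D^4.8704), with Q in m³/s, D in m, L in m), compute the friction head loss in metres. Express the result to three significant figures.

h_f = 10.67·1400·0.589^1.852 / (138^1.852·0.484^4.8704) = 20.91 m

h_f ≈ 20.9 m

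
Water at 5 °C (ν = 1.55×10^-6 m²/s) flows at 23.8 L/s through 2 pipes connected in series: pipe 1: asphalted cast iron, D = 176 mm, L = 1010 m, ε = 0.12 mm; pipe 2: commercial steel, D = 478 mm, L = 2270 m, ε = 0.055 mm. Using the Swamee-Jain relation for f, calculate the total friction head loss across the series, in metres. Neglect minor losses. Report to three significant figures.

Pipe 1: V = 0.9783 m/s, Re = 1.11×10^5, ε/D = 6.82×10^-4, f = 0.02092, h_1 = f(L/D)V²/2g = 5.857 m
Pipe 2: V = 0.1326 m/s, Re = 4.09×10^4, ε/D = 1.15×10^-4, f = 0.02215, h_2 = f(L/D)V²/2g = 0.09430 m
Series → Q common, losses add: H = Σh = 5.951 m

H ≈ 5.95 m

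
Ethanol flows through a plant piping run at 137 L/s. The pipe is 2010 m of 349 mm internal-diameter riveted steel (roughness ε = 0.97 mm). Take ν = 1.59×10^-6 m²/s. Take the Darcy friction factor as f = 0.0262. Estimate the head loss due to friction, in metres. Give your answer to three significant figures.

V = 4Q/(πD²) = 4·0.137/(π·0.349²) = 1.432 m/s
h_f = f(L/D)V²/(2g) = 0.02620·(2010/0.349)·1.432²/(2·9.81) = 15.77 m

h_f ≈ 15.8 m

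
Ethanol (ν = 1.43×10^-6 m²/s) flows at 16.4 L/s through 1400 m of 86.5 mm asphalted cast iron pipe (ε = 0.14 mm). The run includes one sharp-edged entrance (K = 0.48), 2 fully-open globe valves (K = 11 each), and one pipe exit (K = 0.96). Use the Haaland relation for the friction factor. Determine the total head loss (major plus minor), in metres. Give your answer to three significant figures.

V = 4Q/(πD²) = 2.791 m/s; V²/2g = 0.3970 m
Re = 1.69×10^5, ε/D = 0.00162 → f = 0.02326 (Haaland)
Major: h_f = f(L/D)·V²/2g = 0.02326·16185·0.3970 = 149.4 m
Minor: ΣK = 23.4; h_m = ΣK·V²/2g = 9.305 m
Total H_L = 149.4 + 9.305 = 158.7 m

H_L ≈ 159 m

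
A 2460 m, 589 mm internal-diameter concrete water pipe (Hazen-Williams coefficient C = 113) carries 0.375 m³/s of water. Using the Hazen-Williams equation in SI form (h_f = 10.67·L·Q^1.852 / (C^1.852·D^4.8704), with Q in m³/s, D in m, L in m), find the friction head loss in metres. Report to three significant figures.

h_f ≈ 8.86 m

h_f = 10.67·2460·0.375^1.852 / (113^1.852·0.589^4.8704) = 8.862 m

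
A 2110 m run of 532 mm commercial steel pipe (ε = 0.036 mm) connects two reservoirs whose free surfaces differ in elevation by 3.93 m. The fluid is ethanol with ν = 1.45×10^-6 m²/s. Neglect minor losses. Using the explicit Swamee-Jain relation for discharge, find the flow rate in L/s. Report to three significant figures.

Q ≈ 259 L/s

Swamee-Jain (Type II): Q = -0.965·√(gD⁵h_f/L)·ln[ε/(3.7D) + √(3.17ν²L/(gD³h_f))]
√(gD⁵h_f/L) = √(9.81·0.532⁵·3.93/2110) = 0.02790
ε/(3.7D) = 1.83×10^-5; √(3.17ν²L/(gD³h_f)) = 4.92×10^-5
Q = -0.965·0.02790·ln(6.751×10^-5) = 0.2586 m³/s
Check: V = 1.16 m/s, Re = 4.27×10^5, f = 0.01437, h_f = 3.93 m ≈ 3.93 m ✓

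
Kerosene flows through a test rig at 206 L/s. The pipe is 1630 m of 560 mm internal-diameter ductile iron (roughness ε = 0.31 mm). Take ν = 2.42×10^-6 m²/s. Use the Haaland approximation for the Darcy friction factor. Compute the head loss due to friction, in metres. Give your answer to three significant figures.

h_f ≈ 1.97 m

V = 4Q/(πD²) = 4·0.206/(π·0.560²) = 0.8364 m/s
Re = VD/ν = 0.8364·0.560/2.42×10^-6 = 1.94×10^5 → turbulent
ε/D = 0.31/560 = 5.54×10^-4
Haaland: f = 0.01896
h_f = f(L/D)V²/(2g) = 0.01896·(1630/0.560)·0.8364²/(2·9.81) = 1.968 m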